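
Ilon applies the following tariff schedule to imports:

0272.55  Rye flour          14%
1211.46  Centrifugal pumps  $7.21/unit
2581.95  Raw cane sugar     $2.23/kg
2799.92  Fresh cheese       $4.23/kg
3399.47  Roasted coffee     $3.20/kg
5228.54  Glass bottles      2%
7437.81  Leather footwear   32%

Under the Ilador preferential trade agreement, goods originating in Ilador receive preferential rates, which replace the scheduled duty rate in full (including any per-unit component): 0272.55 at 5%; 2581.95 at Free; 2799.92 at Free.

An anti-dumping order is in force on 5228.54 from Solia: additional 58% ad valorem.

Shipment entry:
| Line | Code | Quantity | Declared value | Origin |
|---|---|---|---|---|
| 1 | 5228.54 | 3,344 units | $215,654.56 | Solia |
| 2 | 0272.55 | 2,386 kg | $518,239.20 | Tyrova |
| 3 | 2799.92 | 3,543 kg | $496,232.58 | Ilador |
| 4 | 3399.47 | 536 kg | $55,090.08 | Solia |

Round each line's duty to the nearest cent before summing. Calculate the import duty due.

$203,661.43

Line 1 (5228.54, Solia, 3,344 units, $215,654.56):
Base rate for 5228.54 is 2%.
Additional duty on 5228.54 from Solia: +58%. Applied ad valorem rate: 2% + 58% = 60%.
Duty = $215,654.56 × 60% = $129,392.74.
Line 2 (0272.55, Tyrova, 2,386 kg, $518,239.20):
Base rate for 0272.55 is 14%.
0272.55 has an FTA preferential rate, but origin Tyrova is not Ilador; base rate stands.
Duty = $518,239.20 × 14% = $72,553.49.
Line 3 (2799.92, Ilador, 3,543 kg, $496,232.58):
Base rate for 2799.92 is $4.23/kg.
Origin Ilador qualifies under the Ilon–Ilador agreement and 2799.92 is covered: preferential rate Free applies instead.
Duty = $496,232.58 × 0% = $0.00.
Line 4 (3399.47, Solia, 536 kg, $55,090.08):
Base rate for 3399.47 is $3.20/kg.
Duty = 536 × $3.20 = $1,715.20.
Total = $129,392.74 + $72,553.49 + $0.00 + $1,715.20 = $203,661.43.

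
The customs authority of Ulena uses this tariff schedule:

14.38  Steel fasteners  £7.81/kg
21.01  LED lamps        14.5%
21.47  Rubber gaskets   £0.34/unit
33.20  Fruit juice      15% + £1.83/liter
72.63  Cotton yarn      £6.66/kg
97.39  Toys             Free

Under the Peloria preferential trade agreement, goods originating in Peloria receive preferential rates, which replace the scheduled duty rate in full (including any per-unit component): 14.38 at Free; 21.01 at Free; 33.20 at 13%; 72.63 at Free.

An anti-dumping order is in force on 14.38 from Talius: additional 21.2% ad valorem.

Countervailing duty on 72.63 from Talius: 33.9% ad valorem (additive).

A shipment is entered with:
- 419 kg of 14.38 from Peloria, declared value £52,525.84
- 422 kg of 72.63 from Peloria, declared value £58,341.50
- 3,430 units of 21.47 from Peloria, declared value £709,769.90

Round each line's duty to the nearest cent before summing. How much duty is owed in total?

£1,166.20

Line 1 (14.38, Peloria, 419 kg, £52,525.84):
Base rate for 14.38 is £7.81/kg.
Origin Peloria qualifies under the Ulena–Peloria agreement and 14.38 is covered: preferential rate Free applies instead.
The additional-duty order on 14.38 targets Talius, not Peloria; it does not apply.
Duty = £52,525.84 × 0% = £0.00.
Line 2 (72.63, Peloria, 422 kg, £58,341.50):
Base rate for 72.63 is £6.66/kg.
Origin Peloria qualifies under the Ulena–Peloria agreement and 72.63 is covered: preferential rate Free applies instead.
The additional-duty order on 72.63 targets Talius, not Peloria; it does not apply.
Duty = £58,341.50 × 0% = £0.00.
Line 3 (21.47, Peloria, 3,430 units, £709,769.90):
Base rate for 21.47 is £0.34/unit.
Origin Peloria is the FTA partner but 21.47 is not on the preference list; base rate stands.
Duty = 3,430 × £0.34 = £1,166.20.
Total = £0.00 + £0.00 + £1,166.20 = £1,166.20.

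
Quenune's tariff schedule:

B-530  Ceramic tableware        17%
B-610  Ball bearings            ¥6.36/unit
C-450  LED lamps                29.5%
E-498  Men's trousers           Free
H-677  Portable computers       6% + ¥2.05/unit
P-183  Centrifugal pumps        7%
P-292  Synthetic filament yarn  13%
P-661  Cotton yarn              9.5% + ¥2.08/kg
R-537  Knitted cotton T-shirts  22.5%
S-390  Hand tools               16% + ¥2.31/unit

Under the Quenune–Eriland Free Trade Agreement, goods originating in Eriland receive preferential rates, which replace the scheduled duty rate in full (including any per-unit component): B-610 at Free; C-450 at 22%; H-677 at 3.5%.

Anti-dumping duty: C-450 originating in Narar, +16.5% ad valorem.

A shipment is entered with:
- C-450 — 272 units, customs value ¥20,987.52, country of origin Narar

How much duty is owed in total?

Line 1 (C-450, Narar, 272 units, ¥20,987.52):
Base rate for C-450 is 29.5%.
C-450 has an FTA preferential rate, but origin Narar is not Eriland; base rate stands.
Additional duty on C-450 from Narar: +16.5%. Applied ad valorem rate: 29.5% + 16.5% = 46%.
Duty = ¥20,987.52 × 46% = ¥9,654.26.

¥9,654.26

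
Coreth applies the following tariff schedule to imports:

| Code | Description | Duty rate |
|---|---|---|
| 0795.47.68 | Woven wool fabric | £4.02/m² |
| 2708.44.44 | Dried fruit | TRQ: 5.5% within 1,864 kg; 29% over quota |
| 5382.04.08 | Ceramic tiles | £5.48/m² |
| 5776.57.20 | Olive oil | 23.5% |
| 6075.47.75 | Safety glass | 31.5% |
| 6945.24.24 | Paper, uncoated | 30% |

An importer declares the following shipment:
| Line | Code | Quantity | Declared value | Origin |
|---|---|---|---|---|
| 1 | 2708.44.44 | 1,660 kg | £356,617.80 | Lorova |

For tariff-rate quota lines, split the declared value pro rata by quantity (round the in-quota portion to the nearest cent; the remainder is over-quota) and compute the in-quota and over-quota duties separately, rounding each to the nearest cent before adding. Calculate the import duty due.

Line 1 (2708.44.44, Lorova, 1,660 kg, £356,617.80):
Code 2708.44.44 is under a tariff-rate quota (threshold 1,864 kg). Quantity 1,660 kg is within the quota, so the in-quota rate 5.5% applies to the full value.
Duty = £356,617.80 × 5.5% = £19,613.98.

£19,613.98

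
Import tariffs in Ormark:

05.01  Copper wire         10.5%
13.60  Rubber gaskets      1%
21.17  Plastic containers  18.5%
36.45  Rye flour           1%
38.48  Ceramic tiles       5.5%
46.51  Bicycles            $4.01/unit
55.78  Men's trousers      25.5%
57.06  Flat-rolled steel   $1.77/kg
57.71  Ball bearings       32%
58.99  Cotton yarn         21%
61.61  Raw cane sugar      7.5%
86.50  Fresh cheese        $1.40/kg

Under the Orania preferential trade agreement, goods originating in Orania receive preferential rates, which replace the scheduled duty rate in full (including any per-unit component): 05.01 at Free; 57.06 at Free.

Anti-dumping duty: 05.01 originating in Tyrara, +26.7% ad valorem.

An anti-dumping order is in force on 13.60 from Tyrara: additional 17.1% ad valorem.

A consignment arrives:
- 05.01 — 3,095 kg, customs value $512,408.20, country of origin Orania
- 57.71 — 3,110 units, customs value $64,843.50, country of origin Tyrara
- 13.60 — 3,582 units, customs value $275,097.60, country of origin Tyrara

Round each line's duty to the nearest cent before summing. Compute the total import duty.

$70,542.59

Line 1 (05.01, Orania, 3,095 kg, $512,408.20):
Base rate for 05.01 is 10.5%.
Origin Orania qualifies under the Ormark–Orania agreement and 05.01 is covered: preferential rate Free applies instead.
The additional-duty order on 05.01 targets Tyrara, not Orania; it does not apply.
Duty = $512,408.20 × 0% = $0.00.
Line 2 (57.71, Tyrara, 3,110 units, $64,843.50):
Base rate for 57.71 is 32%.
Duty = $64,843.50 × 32% = $20,749.92.
Line 3 (13.60, Tyrara, 3,582 units, $275,097.60):
Base rate for 13.60 is 1%.
Additional duty on 13.60 from Tyrara: +17.1%. Applied ad valorem rate: 1% + 17.1% = 18.1%.
Duty = $275,097.60 × 18.1% = $49,792.67.
Total = $0.00 + $20,749.92 + $49,792.67 = $70,542.59.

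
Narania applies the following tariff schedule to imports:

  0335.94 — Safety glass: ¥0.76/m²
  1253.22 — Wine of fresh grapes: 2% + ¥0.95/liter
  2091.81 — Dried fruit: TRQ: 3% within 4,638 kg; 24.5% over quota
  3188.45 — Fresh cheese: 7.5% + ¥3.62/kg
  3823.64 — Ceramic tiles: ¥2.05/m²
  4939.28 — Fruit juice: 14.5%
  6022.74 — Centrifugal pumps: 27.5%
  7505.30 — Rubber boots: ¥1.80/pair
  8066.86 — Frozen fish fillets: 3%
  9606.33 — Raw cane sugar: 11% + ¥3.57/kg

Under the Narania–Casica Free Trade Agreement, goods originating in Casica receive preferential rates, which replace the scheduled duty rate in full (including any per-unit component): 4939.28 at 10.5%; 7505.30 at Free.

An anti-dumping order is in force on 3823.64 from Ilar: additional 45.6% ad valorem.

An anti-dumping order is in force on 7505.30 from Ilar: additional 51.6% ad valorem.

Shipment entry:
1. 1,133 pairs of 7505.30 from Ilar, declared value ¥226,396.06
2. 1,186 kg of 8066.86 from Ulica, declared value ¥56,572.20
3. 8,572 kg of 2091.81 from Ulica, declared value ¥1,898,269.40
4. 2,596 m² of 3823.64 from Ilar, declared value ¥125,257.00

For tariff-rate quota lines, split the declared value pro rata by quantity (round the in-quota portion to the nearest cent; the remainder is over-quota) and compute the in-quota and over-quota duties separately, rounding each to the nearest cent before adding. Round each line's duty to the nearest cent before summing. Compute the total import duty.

Line 1 (7505.30, Ilar, 1,133 pairs, ¥226,396.06):
Base rate for 7505.30 is ¥1.80/pair.
7505.30 has an FTA preferential rate, but origin Ilar is not Casica; base rate stands.
Additional duty on 7505.30 from Ilar: +51.6% ad valorem. Applied ad valorem rate = 51.6%.
Duty = ¥226,396.06 × 51.6% + 1,133 × ¥1.80 = ¥118,859.77.
Line 2 (8066.86, Ulica, 1,186 kg, ¥56,572.20):
Base rate for 8066.86 is 3%.
Duty = ¥56,572.20 × 3% = ¥1,697.17.
Line 3 (2091.81, Ulica, 8,572 kg, ¥1,898,269.40):
Code 2091.81 is under a tariff-rate quota (threshold 4,638 kg). In-quota: 4,638 kg at 3%; over-quota: 3,934 kg at 24.5%.
Pro-rata value split: in-quota = ¥1,898,269.40 × 4,638/8,572 = ¥1,027,085.10; over-quota = ¥1,898,269.40 − ¥1,027,085.10 = ¥871,184.30.
In-quota duty = ¥1,027,085.10 × 3% = ¥30,812.55. Over-quota duty = ¥871,184.30 × 24.5% = ¥213,440.15.
Line duty = ¥30,812.55 + ¥213,440.15 = ¥244,252.70.
Line 4 (3823.64, Ilar, 2,596 m², ¥125,257.00):
Base rate for 3823.64 is ¥2.05/m².
Additional duty on 3823.64 from Ilar: +45.6% ad valorem. Applied ad valorem rate = 45.6%.
Duty = ¥125,257.00 × 45.6% + 2,596 × ¥2.05 = ¥62,438.99.
Total = ¥118,859.77 + ¥1,697.17 + ¥244,252.70 + ¥62,438.99 = ¥427,248.63.

¥427,248.63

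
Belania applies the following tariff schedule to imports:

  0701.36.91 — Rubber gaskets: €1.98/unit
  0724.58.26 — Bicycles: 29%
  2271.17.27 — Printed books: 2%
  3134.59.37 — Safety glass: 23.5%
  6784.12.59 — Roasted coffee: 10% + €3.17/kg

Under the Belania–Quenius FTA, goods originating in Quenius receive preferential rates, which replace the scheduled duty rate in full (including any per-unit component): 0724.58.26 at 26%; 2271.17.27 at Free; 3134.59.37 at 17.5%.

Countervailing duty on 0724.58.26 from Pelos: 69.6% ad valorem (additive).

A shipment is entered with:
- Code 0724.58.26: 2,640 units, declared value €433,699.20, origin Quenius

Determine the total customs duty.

€112,761.79

Line 1 (0724.58.26, Quenius, 2,640 units, €433,699.20):
Base rate for 0724.58.26 is 29%.
Origin Quenius qualifies under the Belania–Quenius agreement and 0724.58.26 is covered: preferential rate 26% applies instead.
The additional-duty order on 0724.58.26 targets Pelos, not Quenius; it does not apply.
Duty = €433,699.20 × 26% = €112,761.79.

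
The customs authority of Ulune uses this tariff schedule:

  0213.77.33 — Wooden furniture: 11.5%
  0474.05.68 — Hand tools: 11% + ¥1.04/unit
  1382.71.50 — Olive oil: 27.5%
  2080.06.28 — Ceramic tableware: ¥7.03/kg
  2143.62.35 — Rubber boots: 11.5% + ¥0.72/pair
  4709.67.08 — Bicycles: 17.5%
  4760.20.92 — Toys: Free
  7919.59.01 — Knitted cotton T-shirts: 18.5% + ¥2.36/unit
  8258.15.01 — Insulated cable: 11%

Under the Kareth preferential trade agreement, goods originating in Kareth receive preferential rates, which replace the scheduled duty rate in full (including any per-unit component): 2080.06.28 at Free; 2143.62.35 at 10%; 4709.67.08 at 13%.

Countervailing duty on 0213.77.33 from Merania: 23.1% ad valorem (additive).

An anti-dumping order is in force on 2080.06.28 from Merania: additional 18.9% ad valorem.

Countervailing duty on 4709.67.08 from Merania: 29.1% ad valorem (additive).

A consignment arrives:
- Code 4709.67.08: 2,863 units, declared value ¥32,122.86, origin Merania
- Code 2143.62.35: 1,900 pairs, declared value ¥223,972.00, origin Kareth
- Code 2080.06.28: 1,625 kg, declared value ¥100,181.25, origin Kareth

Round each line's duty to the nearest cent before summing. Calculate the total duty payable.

¥37,366.45

Line 1 (4709.67.08, Merania, 2,863 units, ¥32,122.86):
Base rate for 4709.67.08 is 17.5%.
4709.67.08 has an FTA preferential rate, but origin Merania is not Kareth; base rate stands.
Additional duty on 4709.67.08 from Merania: +29.1%. Applied ad valorem rate: 17.5% + 29.1% = 46.6%.
Duty = ¥32,122.86 × 46.6% = ¥14,969.25.
Line 2 (2143.62.35, Kareth, 1,900 pairs, ¥223,972.00):
Base rate for 2143.62.35 is 11.5% + ¥0.72/pair.
Origin Kareth qualifies under the Ulune–Kareth agreement and 2143.62.35 is covered: preferential rate 10% applies instead.
Duty = ¥223,972.00 × 10% = ¥22,397.20.
Line 3 (2080.06.28, Kareth, 1,625 kg, ¥100,181.25):
Base rate for 2080.06.28 is ¥7.03/kg.
Origin Kareth qualifies under the Ulune–Kareth agreement and 2080.06.28 is covered: preferential rate Free applies instead.
The additional-duty order on 2080.06.28 targets Merania, not Kareth; it does not apply.
Duty = ¥100,181.25 × 0% = ¥0.00.
Total = ¥14,969.25 + ¥22,397.20 + ¥0.00 = ¥37,366.45.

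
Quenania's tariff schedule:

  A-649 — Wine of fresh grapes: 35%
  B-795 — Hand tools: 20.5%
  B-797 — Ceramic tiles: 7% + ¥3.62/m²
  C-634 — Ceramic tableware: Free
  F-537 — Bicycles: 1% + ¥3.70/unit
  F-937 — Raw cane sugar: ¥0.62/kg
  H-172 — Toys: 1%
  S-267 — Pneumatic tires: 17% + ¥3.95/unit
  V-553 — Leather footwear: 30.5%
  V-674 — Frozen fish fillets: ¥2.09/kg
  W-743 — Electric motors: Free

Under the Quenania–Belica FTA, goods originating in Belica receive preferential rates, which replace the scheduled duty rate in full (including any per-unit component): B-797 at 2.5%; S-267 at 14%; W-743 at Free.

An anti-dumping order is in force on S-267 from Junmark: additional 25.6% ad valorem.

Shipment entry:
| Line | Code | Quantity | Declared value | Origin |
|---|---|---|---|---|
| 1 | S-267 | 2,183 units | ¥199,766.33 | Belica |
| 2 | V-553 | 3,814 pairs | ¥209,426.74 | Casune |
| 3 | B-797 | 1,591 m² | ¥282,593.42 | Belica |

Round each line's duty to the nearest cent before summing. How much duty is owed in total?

Line 1 (S-267, Belica, 2,183 units, ¥199,766.33):
Base rate for S-267 is 17% + ¥3.95/unit.
Origin Belica qualifies under the Quenania–Belica agreement and S-267 is covered: preferential rate 14% applies instead.
The additional-duty order on S-267 targets Junmark, not Belica; it does not apply.
Duty = ¥199,766.33 × 14% = ¥27,967.29.
Line 2 (V-553, Casune, 3,814 pairs, ¥209,426.74):
Base rate for V-553 is 30.5%.
Duty = ¥209,426.74 × 30.5% = ¥63,875.16.
Line 3 (B-797, Belica, 1,591 m², ¥282,593.42):
Base rate for B-797 is 7% + ¥3.62/m².
Origin Belica qualifies under the Quenania–Belica agreement and B-797 is covered: preferential rate 2.5% applies instead.
Duty = ¥282,593.42 × 2.5% = ¥7,064.84.
Total = ¥27,967.29 + ¥63,875.16 + ¥7,064.84 = ¥98,907.29.

¥98,907.29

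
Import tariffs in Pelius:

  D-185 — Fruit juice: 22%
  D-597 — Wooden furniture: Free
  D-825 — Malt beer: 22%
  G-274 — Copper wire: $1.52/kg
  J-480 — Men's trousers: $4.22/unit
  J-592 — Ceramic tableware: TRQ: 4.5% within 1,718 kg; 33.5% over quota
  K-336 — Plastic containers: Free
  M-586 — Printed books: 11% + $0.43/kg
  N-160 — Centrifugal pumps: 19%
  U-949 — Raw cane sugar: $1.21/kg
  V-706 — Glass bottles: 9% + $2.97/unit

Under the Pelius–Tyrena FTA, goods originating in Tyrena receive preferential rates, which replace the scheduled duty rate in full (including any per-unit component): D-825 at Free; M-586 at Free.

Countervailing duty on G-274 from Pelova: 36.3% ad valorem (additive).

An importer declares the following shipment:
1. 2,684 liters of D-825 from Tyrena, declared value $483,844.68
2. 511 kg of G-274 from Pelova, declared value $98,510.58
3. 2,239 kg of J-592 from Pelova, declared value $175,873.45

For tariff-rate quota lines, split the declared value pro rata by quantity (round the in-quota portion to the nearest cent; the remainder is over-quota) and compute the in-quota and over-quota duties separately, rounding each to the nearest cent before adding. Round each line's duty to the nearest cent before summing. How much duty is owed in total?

$56,318.48

Line 1 (D-825, Tyrena, 2,684 liters, $483,844.68):
Base rate for D-825 is 22%.
Origin Tyrena qualifies under the Pelius–Tyrena agreement and D-825 is covered: preferential rate Free applies instead.
Duty = $483,844.68 × 0% = $0.00.
Line 2 (G-274, Pelova, 511 kg, $98,510.58):
Base rate for G-274 is $1.52/kg.
Additional duty on G-274 from Pelova: +36.3% ad valorem. Applied ad valorem rate = 36.3%.
Duty = $98,510.58 × 36.3% + 511 × $1.52 = $36,536.06.
Line 3 (J-592, Pelova, 2,239 kg, $175,873.45):
Code J-592 is under a tariff-rate quota (threshold 1,718 kg). In-quota: 1,718 kg at 4.5%; over-quota: 521 kg at 33.5%.
Pro-rata value split: in-quota = $175,873.45 × 1,718/2,239 = $134,948.90; over-quota = $175,873.45 − $134,948.90 = $40,924.55.
In-quota duty = $134,948.90 × 4.5% = $6,072.70. Over-quota duty = $40,924.55 × 33.5% = $13,709.72.
Line duty = $6,072.70 + $13,709.72 = $19,782.42.
Total = $0.00 + $36,536.06 + $19,782.42 = $56,318.48.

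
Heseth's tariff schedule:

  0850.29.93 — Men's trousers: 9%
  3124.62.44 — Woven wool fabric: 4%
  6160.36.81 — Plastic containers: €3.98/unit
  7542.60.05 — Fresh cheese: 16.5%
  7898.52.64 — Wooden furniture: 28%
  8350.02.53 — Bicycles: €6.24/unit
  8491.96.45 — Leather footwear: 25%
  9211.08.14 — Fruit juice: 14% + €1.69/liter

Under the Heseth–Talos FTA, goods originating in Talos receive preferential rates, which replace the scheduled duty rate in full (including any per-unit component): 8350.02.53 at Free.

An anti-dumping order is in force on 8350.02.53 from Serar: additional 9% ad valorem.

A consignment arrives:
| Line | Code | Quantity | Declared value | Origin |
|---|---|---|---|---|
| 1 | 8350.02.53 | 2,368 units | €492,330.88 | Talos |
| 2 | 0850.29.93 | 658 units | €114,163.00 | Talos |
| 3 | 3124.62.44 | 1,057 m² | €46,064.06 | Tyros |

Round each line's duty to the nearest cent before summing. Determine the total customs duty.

Line 1 (8350.02.53, Talos, 2,368 units, €492,330.88):
Base rate for 8350.02.53 is €6.24/unit.
Origin Talos qualifies under the Heseth–Talos agreement and 8350.02.53 is covered: preferential rate Free applies instead.
The additional-duty order on 8350.02.53 targets Serar, not Talos; it does not apply.
Duty = €492,330.88 × 0% = €0.00.
Line 2 (0850.29.93, Talos, 658 units, €114,163.00):
Base rate for 0850.29.93 is 9%.
Origin Talos is the FTA partner but 0850.29.93 is not on the preference list; base rate stands.
Duty = €114,163.00 × 9% = €10,274.67.
Line 3 (3124.62.44, Tyros, 1,057 m², €46,064.06):
Base rate for 3124.62.44 is 4%.
Duty = €46,064.06 × 4% = €1,842.56.
Total = €0.00 + €10,274.67 + €1,842.56 = €12,117.23.

€12,117.23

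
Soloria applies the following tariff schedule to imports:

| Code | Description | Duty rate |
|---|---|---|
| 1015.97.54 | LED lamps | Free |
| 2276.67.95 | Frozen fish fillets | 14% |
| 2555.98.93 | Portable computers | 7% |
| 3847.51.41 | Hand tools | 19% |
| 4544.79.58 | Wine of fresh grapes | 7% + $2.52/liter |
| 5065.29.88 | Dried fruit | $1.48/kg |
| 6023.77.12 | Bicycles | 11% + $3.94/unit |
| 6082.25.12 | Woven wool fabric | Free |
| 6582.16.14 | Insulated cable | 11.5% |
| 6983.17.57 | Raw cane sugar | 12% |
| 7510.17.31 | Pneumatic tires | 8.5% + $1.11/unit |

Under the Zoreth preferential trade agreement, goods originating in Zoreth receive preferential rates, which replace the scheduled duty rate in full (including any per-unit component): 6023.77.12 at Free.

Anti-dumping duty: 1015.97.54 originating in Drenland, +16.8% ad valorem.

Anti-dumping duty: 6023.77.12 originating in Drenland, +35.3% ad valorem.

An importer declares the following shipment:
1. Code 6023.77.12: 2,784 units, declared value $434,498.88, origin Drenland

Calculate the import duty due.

Line 1 (6023.77.12, Drenland, 2,784 units, $434,498.88):
Base rate for 6023.77.12 is 11% + $3.94/unit.
6023.77.12 has an FTA preferential rate, but origin Drenland is not Zoreth; base rate stands.
Additional duty on 6023.77.12 from Drenland: +35.3%. Applied ad valorem rate: 11% + 35.3% = 46.3%.
Duty = $434,498.88 × 46.3% + 2,784 × $3.94 = $212,141.94.

$212,141.94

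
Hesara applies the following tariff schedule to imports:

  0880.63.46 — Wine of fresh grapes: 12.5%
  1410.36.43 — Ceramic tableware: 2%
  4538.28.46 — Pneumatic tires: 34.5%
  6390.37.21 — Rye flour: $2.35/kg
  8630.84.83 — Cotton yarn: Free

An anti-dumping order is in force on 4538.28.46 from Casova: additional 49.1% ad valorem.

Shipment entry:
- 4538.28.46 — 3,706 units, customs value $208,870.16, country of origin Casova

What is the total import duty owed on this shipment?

$174,615.45

Line 1 (4538.28.46, Casova, 3,706 units, $208,870.16):
Base rate for 4538.28.46 is 34.5%.
Additional duty on 4538.28.46 from Casova: +49.1%. Applied ad valorem rate: 34.5% + 49.1% = 83.6%.
Duty = $208,870.16 × 83.6% = $174,615.45.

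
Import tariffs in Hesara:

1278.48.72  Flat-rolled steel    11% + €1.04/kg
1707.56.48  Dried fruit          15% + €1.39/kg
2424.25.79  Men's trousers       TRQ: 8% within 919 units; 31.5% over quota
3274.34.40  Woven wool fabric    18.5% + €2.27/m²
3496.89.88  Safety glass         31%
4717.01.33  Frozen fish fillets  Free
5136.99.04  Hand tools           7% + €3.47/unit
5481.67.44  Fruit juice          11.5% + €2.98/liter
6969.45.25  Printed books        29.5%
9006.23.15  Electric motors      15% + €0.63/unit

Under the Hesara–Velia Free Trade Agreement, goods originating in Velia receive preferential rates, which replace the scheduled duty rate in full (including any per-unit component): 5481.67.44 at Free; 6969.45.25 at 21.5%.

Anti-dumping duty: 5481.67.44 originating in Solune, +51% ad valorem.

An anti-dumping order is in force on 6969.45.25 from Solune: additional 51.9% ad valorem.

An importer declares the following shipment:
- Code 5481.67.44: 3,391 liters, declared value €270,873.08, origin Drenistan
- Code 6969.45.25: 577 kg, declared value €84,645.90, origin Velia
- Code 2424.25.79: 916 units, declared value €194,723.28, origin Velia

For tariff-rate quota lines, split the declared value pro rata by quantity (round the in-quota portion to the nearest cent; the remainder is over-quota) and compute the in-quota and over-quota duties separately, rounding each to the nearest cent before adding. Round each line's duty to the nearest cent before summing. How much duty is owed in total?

Line 1 (5481.67.44, Drenistan, 3,391 liters, €270,873.08):
Base rate for 5481.67.44 is 11.5% + €2.98/liter.
5481.67.44 has an FTA preferential rate, but origin Drenistan is not Velia; base rate stands.
The additional-duty order on 5481.67.44 targets Solune, not Drenistan; it does not apply.
Duty = €270,873.08 × 11.5% + 3,391 × €2.98 = €41,255.58.
Line 2 (6969.45.25, Velia, 577 kg, €84,645.90):
Base rate for 6969.45.25 is 29.5%.
Origin Velia qualifies under the Hesara–Velia agreement and 6969.45.25 is covered: preferential rate 21.5% applies instead.
The additional-duty order on 6969.45.25 targets Solune, not Velia; it does not apply.
Duty = €84,645.90 × 21.5% = €18,198.87.
Line 3 (2424.25.79, Velia, 916 units, €194,723.28):
Code 2424.25.79 is under a tariff-rate quota (threshold 919 units). Quantity 916 units is within the quota, so the in-quota rate 8% applies to the full value.
Duty = €194,723.28 × 8% = €15,577.86.
Total = €41,255.58 + €18,198.87 + €15,577.86 = €75,032.31.

€75,032.31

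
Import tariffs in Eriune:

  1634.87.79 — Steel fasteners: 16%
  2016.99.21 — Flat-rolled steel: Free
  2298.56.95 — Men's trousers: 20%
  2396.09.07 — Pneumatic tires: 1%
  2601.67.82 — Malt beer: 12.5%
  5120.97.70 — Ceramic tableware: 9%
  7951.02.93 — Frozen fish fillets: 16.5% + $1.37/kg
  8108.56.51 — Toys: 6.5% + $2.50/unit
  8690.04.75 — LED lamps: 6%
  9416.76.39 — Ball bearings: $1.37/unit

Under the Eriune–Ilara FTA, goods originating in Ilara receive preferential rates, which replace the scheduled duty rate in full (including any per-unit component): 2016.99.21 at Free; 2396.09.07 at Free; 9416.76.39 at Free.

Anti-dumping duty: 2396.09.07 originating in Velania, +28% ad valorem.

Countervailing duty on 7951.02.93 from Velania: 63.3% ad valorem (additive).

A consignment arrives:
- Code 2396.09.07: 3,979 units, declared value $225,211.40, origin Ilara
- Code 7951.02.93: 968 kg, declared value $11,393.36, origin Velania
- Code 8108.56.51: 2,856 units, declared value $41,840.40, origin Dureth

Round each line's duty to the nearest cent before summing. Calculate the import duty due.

$20,277.69

Line 1 (2396.09.07, Ilara, 3,979 units, $225,211.40):
Base rate for 2396.09.07 is 1%.
Origin Ilara qualifies under the Eriune–Ilara agreement and 2396.09.07 is covered: preferential rate Free applies instead.
The additional-duty order on 2396.09.07 targets Velania, not Ilara; it does not apply.
Duty = $225,211.40 × 0% = $0.00.
Line 2 (7951.02.93, Velania, 968 kg, $11,393.36):
Base rate for 7951.02.93 is 16.5% + $1.37/kg.
Additional duty on 7951.02.93 from Velania: +63.3%. Applied ad valorem rate: 16.5% + 63.3% = 79.8%.
Duty = $11,393.36 × 79.8% + 968 × $1.37 = $10,418.06.
Line 3 (8108.56.51, Dureth, 2,856 units, $41,840.40):
Base rate for 8108.56.51 is 6.5% + $2.50/unit.
Duty = $41,840.40 × 6.5% + 2,856 × $2.50 = $9,859.63.
Total = $0.00 + $10,418.06 + $9,859.63 = $20,277.69.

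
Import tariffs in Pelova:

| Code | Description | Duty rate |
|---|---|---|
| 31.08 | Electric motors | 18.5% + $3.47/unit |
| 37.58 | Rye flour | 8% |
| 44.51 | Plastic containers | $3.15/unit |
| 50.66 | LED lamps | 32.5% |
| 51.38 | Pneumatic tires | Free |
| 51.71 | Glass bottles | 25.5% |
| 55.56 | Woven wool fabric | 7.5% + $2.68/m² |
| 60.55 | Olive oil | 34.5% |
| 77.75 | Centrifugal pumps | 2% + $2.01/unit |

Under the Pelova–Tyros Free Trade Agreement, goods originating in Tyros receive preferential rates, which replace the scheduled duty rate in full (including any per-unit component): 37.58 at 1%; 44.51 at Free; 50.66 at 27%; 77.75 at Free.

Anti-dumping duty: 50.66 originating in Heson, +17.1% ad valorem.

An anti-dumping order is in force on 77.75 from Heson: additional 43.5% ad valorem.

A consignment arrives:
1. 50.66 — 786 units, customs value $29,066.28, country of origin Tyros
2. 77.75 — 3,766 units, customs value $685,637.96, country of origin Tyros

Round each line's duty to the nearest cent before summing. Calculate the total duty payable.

$7,847.90

Line 1 (50.66, Tyros, 786 units, $29,066.28):
Base rate for 50.66 is 32.5%.
Origin Tyros qualifies under the Pelova–Tyros agreement and 50.66 is covered: preferential rate 27% applies instead.
The additional-duty order on 50.66 targets Heson, not Tyros; it does not apply.
Duty = $29,066.28 × 27% = $7,847.90.
Line 2 (77.75, Tyros, 3,766 units, $685,637.96):
Base rate for 77.75 is 2% + $2.01/unit.
Origin Tyros qualifies under the Pelova–Tyros agreement and 77.75 is covered: preferential rate Free applies instead.
The additional-duty order on 77.75 targets Heson, not Tyros; it does not apply.
Duty = $685,637.96 × 0% = $0.00.
Total = $7,847.90 + $0.00 = $7,847.90.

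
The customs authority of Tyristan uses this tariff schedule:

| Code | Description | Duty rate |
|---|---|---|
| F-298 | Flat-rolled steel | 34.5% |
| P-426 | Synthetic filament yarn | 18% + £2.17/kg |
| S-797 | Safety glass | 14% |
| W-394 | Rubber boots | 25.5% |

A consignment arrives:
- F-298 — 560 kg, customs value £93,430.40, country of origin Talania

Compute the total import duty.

Line 1 (F-298, Talania, 560 kg, £93,430.40):
Base rate for F-298 is 34.5%.
Duty = £93,430.40 × 34.5% = £32,233.49.

£32,233.49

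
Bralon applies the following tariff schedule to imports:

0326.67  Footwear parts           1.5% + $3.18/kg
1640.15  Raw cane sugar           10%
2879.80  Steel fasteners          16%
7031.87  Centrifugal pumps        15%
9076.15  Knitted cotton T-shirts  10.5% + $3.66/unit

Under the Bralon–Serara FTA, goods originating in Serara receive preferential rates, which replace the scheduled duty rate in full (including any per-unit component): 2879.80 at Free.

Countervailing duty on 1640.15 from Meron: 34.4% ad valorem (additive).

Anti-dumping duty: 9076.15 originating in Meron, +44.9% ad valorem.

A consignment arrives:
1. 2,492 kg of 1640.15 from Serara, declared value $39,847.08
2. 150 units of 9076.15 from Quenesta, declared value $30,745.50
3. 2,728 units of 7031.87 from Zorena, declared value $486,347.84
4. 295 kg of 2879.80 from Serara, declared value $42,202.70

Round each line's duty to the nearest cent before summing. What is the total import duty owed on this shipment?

Line 1 (1640.15, Serara, 2,492 kg, $39,847.08):
Base rate for 1640.15 is 10%.
Origin Serara is the FTA partner but 1640.15 is not on the preference list; base rate stands.
The additional-duty order on 1640.15 targets Meron, not Serara; it does not apply.
Duty = $39,847.08 × 10% = $3,984.71.
Line 2 (9076.15, Quenesta, 150 units, $30,745.50):
Base rate for 9076.15 is 10.5% + $3.66/unit.
The additional-duty order on 9076.15 targets Meron, not Quenesta; it does not apply.
Duty = $30,745.50 × 10.5% + 150 × $3.66 = $3,777.28.
Line 3 (7031.87, Zorena, 2,728 units, $486,347.84):
Base rate for 7031.87 is 15%.
Duty = $486,347.84 × 15% = $72,952.18.
Line 4 (2879.80, Serara, 295 kg, $42,202.70):
Base rate for 2879.80 is 16%.
Origin Serara qualifies under the Bralon–Serara agreement and 2879.80 is covered: preferential rate Free applies instead.
Duty = $42,202.70 × 0% = $0.00.
Total = $3,984.71 + $3,777.28 + $72,952.18 + $0.00 = $80,714.17.

$80,714.17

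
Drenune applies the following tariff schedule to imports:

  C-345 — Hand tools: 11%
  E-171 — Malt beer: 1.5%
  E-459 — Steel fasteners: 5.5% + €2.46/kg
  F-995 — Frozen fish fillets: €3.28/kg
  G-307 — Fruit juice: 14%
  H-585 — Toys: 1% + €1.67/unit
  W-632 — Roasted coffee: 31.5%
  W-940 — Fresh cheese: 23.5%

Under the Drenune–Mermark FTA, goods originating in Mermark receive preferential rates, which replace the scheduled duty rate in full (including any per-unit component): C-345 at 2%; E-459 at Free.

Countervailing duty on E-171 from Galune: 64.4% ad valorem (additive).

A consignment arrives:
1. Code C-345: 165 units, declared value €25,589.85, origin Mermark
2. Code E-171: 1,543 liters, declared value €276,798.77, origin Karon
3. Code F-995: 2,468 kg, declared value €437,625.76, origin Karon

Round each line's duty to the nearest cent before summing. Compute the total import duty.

Line 1 (C-345, Mermark, 165 units, €25,589.85):
Base rate for C-345 is 11%.
Origin Mermark qualifies under the Drenune–Mermark agreement and C-345 is covered: preferential rate 2% applies instead.
Duty = €25,589.85 × 2% = €511.80.
Line 2 (E-171, Karon, 1,543 liters, €276,798.77):
Base rate for E-171 is 1.5%.
The additional-duty order on E-171 targets Galune, not Karon; it does not apply.
Duty = €276,798.77 × 1.5% = €4,151.98.
Line 3 (F-995, Karon, 2,468 kg, €437,625.76):
Base rate for F-995 is €3.28/kg.
Duty = 2,468 × €3.28 = €8,095.04.
Total = €511.80 + €4,151.98 + €8,095.04 = €12,758.82.

€12,758.82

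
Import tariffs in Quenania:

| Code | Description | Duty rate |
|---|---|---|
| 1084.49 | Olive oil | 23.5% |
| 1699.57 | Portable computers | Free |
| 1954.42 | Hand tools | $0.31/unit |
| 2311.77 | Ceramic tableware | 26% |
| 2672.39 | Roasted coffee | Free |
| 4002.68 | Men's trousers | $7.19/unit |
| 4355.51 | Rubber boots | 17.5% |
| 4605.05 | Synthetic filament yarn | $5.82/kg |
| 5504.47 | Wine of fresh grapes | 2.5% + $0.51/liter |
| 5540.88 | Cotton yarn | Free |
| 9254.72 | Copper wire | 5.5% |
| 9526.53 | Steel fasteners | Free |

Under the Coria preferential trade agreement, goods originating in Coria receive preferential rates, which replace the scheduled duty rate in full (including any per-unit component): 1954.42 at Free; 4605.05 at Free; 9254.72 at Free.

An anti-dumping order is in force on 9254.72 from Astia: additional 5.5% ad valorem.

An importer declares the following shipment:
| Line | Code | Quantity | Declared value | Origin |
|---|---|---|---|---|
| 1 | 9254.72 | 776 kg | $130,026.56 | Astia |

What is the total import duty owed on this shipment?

Line 1 (9254.72, Astia, 776 kg, $130,026.56):
Base rate for 9254.72 is 5.5%.
9254.72 has an FTA preferential rate, but origin Astia is not Coria; base rate stands.
Additional duty on 9254.72 from Astia: +5.5%. Applied ad valorem rate: 5.5% + 5.5% = 11%.
Duty = $130,026.56 × 11% = $14,302.92.

$14,302.92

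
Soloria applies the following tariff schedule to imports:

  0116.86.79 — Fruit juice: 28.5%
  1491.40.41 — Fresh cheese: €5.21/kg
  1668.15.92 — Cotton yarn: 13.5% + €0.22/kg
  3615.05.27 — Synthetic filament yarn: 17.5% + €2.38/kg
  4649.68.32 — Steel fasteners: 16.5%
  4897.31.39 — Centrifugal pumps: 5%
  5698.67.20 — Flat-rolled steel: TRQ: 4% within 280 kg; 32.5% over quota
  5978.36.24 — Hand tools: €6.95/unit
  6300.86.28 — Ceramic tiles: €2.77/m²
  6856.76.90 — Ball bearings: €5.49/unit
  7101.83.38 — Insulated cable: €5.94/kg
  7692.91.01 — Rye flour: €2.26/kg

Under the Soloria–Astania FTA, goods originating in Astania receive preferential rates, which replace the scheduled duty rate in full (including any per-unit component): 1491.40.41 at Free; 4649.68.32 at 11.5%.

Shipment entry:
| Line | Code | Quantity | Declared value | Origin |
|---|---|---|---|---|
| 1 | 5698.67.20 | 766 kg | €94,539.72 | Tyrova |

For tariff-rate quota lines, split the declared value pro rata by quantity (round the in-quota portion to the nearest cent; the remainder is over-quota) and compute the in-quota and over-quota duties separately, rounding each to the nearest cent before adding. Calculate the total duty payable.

€20,876.49

Line 1 (5698.67.20, Tyrova, 766 kg, €94,539.72):
Code 5698.67.20 is under a tariff-rate quota (threshold 280 kg). In-quota: 280 kg at 4%; over-quota: 486 kg at 32.5%.
Pro-rata value split: in-quota = €94,539.72 × 280/766 = €34,557.60; over-quota = €94,539.72 − €34,557.60 = €59,982.12.
In-quota duty = €34,557.60 × 4% = €1,382.30. Over-quota duty = €59,982.12 × 32.5% = €19,494.19.
Line duty = €1,382.30 + €19,494.19 = €20,876.49.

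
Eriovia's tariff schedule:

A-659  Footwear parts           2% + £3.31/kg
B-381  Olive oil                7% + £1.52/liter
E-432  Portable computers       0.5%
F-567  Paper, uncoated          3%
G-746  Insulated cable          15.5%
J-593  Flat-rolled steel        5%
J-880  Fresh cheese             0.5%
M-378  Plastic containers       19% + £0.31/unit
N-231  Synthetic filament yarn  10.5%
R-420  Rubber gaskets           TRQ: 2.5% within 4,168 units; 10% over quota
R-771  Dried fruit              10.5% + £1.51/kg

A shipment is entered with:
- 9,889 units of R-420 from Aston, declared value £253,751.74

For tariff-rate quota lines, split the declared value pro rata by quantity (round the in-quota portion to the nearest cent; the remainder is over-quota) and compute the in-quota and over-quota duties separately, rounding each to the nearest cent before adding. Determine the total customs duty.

Line 1 (R-420, Aston, 9,889 units, £253,751.74):
Code R-420 is under a tariff-rate quota (threshold 4,168 units). In-quota: 4,168 units at 2.5%; over-quota: 5,721 units at 10%.
Pro-rata value split: in-quota = £253,751.74 × 4,168/9,889 = £106,950.88; over-quota = £253,751.74 − £106,950.88 = £146,800.86.
In-quota duty = £106,950.88 × 2.5% = £2,673.77. Over-quota duty = £146,800.86 × 10% = £14,680.09.
Line duty = £2,673.77 + £14,680.09 = £17,353.86.

£17,353.86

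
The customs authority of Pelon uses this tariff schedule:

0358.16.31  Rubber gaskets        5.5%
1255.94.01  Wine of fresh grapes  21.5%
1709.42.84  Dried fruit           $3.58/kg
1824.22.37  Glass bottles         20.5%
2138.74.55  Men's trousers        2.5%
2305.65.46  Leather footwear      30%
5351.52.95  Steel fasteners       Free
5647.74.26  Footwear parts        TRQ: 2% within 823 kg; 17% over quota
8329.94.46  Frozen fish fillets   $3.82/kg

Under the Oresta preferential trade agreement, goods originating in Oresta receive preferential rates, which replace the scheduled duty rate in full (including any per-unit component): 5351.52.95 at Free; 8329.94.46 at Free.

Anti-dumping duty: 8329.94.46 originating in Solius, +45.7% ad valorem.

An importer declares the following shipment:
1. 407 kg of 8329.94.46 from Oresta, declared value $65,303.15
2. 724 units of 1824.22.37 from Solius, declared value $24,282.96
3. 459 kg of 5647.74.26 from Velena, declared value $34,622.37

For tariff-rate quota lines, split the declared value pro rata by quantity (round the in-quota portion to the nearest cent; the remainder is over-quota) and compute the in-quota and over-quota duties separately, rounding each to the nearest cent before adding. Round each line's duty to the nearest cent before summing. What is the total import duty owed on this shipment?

$5,670.46

Line 1 (8329.94.46, Oresta, 407 kg, $65,303.15):
Base rate for 8329.94.46 is $3.82/kg.
Origin Oresta qualifies under the Pelon–Oresta agreement and 8329.94.46 is covered: preferential rate Free applies instead.
The additional-duty order on 8329.94.46 targets Solius, not Oresta; it does not apply.
Duty = $65,303.15 × 0% = $0.00.
Line 2 (1824.22.37, Solius, 724 units, $24,282.96):
Base rate for 1824.22.37 is 20.5%.
Duty = $24,282.96 × 20.5% = $4,978.01.
Line 3 (5647.74.26, Velena, 459 kg, $34,622.37):
Code 5647.74.26 is under a tariff-rate quota (threshold 823 kg). Quantity 459 kg is within the quota, so the in-quota rate 2% applies to the full value.
Duty = $34,622.37 × 2% = $692.45.
Total = $0.00 + $4,978.01 + $692.45 = $5,670.46.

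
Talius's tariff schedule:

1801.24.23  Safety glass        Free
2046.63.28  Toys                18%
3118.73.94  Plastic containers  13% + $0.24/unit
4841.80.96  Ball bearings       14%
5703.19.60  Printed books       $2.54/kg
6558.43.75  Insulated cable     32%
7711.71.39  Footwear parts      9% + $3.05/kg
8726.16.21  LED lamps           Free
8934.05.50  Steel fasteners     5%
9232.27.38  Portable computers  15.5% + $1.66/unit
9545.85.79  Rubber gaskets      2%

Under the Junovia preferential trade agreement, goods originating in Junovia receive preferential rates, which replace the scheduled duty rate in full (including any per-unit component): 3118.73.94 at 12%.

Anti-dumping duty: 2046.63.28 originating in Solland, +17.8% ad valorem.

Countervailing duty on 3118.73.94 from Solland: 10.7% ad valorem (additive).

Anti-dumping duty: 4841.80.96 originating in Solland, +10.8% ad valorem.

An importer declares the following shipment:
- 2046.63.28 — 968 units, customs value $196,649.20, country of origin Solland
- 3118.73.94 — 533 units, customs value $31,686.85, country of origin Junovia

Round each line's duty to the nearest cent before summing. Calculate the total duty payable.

$74,202.83

Line 1 (2046.63.28, Solland, 968 units, $196,649.20):
Base rate for 2046.63.28 is 18%.
Additional duty on 2046.63.28 from Solland: +17.8%. Applied ad valorem rate: 18% + 17.8% = 35.8%.
Duty = $196,649.20 × 35.8% = $70,400.41.
Line 2 (3118.73.94, Junovia, 533 units, $31,686.85):
Base rate for 3118.73.94 is 13% + $0.24/unit.
Origin Junovia qualifies under the Talius–Junovia agreement and 3118.73.94 is covered: preferential rate 12% applies instead.
The additional-duty order on 3118.73.94 targets Solland, not Junovia; it does not apply.
Duty = $31,686.85 × 12% = $3,802.42.
Total = $70,400.41 + $3,802.42 = $74,202.83.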